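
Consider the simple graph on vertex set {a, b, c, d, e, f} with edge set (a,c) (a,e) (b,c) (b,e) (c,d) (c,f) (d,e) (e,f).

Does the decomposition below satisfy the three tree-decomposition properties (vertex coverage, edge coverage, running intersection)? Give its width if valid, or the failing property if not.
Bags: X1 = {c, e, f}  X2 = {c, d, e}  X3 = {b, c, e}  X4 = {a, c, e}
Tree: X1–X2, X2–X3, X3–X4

Yes; width 2.

Every vertex of G appears in some bag (union = {a, b, c, d, e, f}); every edge is covered by a bag; and for each vertex v the set of bags containing v is connected in the bag tree. The decomposition is therefore valid. The largest bag has 3 vertices, so the width is 2.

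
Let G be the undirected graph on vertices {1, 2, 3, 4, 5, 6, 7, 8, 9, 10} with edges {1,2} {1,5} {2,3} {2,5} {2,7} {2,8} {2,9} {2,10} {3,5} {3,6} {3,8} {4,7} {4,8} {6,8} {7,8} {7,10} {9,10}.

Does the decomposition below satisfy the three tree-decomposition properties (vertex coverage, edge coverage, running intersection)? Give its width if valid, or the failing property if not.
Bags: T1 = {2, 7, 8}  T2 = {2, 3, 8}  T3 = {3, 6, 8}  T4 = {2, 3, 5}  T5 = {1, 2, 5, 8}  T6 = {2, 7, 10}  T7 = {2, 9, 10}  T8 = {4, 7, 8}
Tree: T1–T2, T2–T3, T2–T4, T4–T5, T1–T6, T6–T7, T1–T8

A tree decomposition must satisfy three properties: every vertex lies in some bag; for every edge, both endpoints lie together in some bag; and for every vertex, the bags containing it form a connected subtree. Here bags containing vertex 8 are not connected in the tree, so the decomposition is invalid.

No — bags containing vertex 8 are not connected in the tree.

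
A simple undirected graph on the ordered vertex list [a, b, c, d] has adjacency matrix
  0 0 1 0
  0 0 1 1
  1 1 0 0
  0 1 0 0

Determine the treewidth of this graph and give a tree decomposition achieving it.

Treewidth 1.
Bags: B1 = {a, c}  B2 = {b, c}  B3 = {b, d}
Tree: B1–B2, B2–B3

The largest bag has 2 vertices, giving width 1; this decomposition certifies tw(G) ≤ 1. Any graph with an edge has treewidth ≥ 1, and G has the edge c–a. The upper and lower bounds meet at 1, so that is the treewidth.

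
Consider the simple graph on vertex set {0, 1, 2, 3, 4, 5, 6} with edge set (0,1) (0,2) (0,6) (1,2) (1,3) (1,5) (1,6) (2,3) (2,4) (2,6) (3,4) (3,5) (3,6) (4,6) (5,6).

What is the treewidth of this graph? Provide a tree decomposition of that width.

Treewidth 3.
One such decomposition:
Bags: B1 = {1, 2, 3, 6}  B2 = {2, 3, 4, 6}  B3 = {1, 3, 5, 6}  B4 = {0, 1, 2, 6}
Tree: B1–B2, B1–B3, B1–B4

Every bag has size at most 4, so the width is 4 − 1 = 3 and tw(G) ≤ 3. On the other hand G contains the 4-clique {0, 1, 2, 6}. A clique must lie in a single bag of any decomposition, so no decomposition can have width below 3. Hence tw(G) = 3 exactly.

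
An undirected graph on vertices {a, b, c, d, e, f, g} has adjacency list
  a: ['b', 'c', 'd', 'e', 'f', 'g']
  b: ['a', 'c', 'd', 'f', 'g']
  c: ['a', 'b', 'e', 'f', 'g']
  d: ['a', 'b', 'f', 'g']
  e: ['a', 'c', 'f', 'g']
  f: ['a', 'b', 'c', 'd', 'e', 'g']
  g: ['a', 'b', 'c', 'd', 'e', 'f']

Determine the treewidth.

A width-4 tree decomposition is:
Bags: B1 = {a, b, c, f, g}  B2 = {a, b, d, f, g}  B3 = {a, c, e, f, g}
Tree: B1–B2, B1–B3
Each bag holds 5 vertices, so the decomposition has width 4, which upper-bounds the treewidth. On the other hand G contains the 5-clique {a, b, d, f, g}. A clique must lie in a single bag of any decomposition, so no decomposition can have width below 4. Hence tw(G) = 4 exactly.

4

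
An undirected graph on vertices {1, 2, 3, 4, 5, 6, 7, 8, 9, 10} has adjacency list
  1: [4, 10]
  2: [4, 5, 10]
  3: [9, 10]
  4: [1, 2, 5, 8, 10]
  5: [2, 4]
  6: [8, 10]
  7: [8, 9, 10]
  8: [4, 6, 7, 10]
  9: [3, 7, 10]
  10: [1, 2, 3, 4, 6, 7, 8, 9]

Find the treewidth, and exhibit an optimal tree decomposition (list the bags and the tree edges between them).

Treewidth 2.
Bags: B1 = {4, 8, 10}  B2 = {2, 4, 10}  B3 = {7, 8, 10}  B4 = {7, 9, 10}  B5 = {6, 8, 10}  B6 = {1, 4, 10}  B7 = {2, 4, 5}  B8 = {3, 9, 10}
Tree: B1–B2, B1–B3, B3–B4, B1–B5, B1–B6, B2–B7, B4–B8

Every bag has size at most 3, so the width is 3 − 1 = 2 and tw(G) ≤ 2. For the lower bound, the 3 vertices {3, 9, 10} are pairwise adjacent, and any tree decomposition puts a clique entirely inside one bag — forcing width ≥ 2. The upper and lower bounds meet at 2, so that is the treewidth.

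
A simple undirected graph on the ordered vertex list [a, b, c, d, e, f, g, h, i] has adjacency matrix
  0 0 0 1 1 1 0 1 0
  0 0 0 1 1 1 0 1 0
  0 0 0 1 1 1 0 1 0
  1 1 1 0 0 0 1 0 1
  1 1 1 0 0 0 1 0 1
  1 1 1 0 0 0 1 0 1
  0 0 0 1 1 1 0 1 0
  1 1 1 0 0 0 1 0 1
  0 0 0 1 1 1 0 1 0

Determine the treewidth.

A width-4 tree decomposition is:
Bags: B1 = {d, e, f, h, i}  B2 = {c, d, e, f, h}  B3 = {d, e, f, g, h}  B4 = {b, d, e, f, h}  B5 = {a, d, e, f, h}
Tree: B1–B2, B2–B3, B3–B4, B4–B5
The largest bag has 5 vertices, giving width 4; this decomposition certifies tw(G) ≤ 4. For the lower bound: the 5 vertex sets {h,i}, {c,f}, {d,g}, {e}, {b} are disjoint, each induces a connected subgraph, and every pair is joined by at least one edge of G. Contracting each set to a single vertex therefore yields K_{5} as a minor, and since treewidth is minor-monotone, tw(G) ≥ tw(K_{5}) = 4. Therefore the treewidth is 4.

4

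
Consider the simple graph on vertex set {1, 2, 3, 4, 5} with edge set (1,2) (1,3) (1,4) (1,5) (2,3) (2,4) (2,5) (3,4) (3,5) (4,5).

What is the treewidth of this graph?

4

A width-4 tree decomposition is:
Bags: B1 = {1, 2, 3, 4, 5}
Tree: (single bag)
A single bag containing all 5 vertices is trivially a valid decomposition of width 4. On the other hand G contains the 5-clique {1, 2, 3, 4, 5}. A clique must lie in a single bag of any decomposition, so no decomposition can have width below 4. Hence tw(G) = 4 exactly.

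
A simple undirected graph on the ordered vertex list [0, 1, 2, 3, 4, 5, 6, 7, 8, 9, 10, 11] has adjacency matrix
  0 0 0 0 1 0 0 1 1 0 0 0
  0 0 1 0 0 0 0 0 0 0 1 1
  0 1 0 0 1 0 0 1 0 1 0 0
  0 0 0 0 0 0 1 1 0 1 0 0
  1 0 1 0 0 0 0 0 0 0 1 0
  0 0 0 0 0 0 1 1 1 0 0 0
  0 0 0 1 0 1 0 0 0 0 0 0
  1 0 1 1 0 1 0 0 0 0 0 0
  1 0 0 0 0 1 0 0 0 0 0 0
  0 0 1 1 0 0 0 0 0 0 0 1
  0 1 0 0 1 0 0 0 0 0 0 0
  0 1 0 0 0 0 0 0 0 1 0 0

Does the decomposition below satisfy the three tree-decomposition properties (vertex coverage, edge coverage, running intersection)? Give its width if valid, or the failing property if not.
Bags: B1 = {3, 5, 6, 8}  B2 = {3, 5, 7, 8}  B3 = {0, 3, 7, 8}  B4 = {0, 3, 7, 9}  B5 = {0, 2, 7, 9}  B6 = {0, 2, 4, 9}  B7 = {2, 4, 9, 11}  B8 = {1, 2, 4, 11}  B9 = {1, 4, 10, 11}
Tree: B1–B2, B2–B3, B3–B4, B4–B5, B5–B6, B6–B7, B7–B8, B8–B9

Yes; width 3.

Every vertex of G appears in some bag (union = {0, 1, 2, 3, 4, 5, 6, 7, 8, 9, 10, 11}); every edge is covered by a bag; and for each vertex v the set of bags containing v is connected in the bag tree. The decomposition is therefore valid. The largest bag has 4 vertices, so the width is 3.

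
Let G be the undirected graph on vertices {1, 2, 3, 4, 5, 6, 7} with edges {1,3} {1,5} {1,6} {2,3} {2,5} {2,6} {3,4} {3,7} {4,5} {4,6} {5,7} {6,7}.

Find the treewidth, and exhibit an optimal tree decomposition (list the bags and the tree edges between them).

Treewidth 3.
Bags: B1 = {3, 5, 6, 7}  B2 = {2, 3, 5, 6}  B3 = {3, 4, 5, 6}  B4 = {1, 3, 5, 6}
Tree: B1–B2, B2–B3, B3–B4

Each bag holds 4 vertices, so the decomposition has width 3, which upper-bounds the treewidth. For the lower bound: the 4 vertex sets {6,7}, {2,3}, {5}, {4} are disjoint, each induces a connected subgraph, and every pair is joined by at least one edge of G. Contracting each set to a single vertex therefore yields K_{4} as a minor, and since treewidth is minor-monotone, tw(G) ≥ tw(K_{4}) = 3. Combining the bounds, tw(G) = 3.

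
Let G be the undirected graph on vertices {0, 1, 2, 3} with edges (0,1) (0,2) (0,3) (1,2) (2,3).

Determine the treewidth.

2

A width-2 tree decomposition is:
Bags: B1 = {0, 1, 2}  B2 = {0, 2, 3}
Tree: B1–B2
Each bag holds 3 vertices, so the decomposition has width 2, which upper-bounds the treewidth. On the other hand G contains the 3-clique {0, 1, 2}. A clique must lie in a single bag of any decomposition, so no decomposition can have width below 2. The upper and lower bounds meet at 2, so that is the treewidth.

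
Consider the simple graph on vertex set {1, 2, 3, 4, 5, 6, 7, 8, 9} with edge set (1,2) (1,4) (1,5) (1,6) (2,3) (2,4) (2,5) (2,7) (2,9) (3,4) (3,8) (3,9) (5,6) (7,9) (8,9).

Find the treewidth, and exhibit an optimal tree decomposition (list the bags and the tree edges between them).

Every bag has size at most 3, so the width is 3 − 1 = 2 and tw(G) ≤ 2. Conversely, {3, 8, 9} is a clique of size 3, and the vertices of any clique must share a bag in every tree decomposition; so some bag has ≥ 3 vertices and tw(G) ≥ 2. Combining the bounds, tw(G) = 2.

Treewidth 2.
One such decomposition:
Bags: B1 = {1, 2, 4}  B2 = {2, 3, 4}  B3 = {1, 2, 5}  B4 = {2, 3, 9}  B5 = {3, 8, 9}  B6 = {1, 5, 6}  B7 = {2, 7, 9}
Tree: B1–B2, B1–B3, B2–B4, B4–B5, B3–B6, B4–B7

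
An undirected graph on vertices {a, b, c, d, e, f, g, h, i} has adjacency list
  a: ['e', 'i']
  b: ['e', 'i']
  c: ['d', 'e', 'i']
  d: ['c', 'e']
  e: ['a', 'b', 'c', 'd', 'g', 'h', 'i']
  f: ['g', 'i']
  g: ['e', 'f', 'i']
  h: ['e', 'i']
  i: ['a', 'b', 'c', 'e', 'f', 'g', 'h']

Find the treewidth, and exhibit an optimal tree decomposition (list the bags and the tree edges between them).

Treewidth 2.
One such decomposition:
Bags: B1 = {e, h, i}  B2 = {b, e, i}  B3 = {c, e, i}  B4 = {e, g, i}  B5 = {c, d, e}  B6 = {a, e, i}  B7 = {f, g, i}
Tree: B1–B2, B1–B3, B3–B4, B3–B5, B2–B6, B4–B7

Each bag holds 3 vertices, so the decomposition has width 2, which upper-bounds the treewidth. For the lower bound, the 3 vertices {c, d, e} are pairwise adjacent, and any tree decomposition puts a clique entirely inside one bag — forcing width ≥ 2. Combining the bounds, tw(G) = 2.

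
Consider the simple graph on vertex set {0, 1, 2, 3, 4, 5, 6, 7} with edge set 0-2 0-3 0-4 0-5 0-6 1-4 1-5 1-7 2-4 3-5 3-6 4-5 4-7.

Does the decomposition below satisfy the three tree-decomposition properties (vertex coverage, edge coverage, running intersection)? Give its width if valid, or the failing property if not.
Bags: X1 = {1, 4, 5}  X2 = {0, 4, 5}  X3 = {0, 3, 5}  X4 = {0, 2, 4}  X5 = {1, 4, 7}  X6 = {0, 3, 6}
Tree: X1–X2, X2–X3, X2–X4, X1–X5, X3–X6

Yes; width 2.

Every vertex of G appears in some bag (union = {0, 1, 2, 3, 4, 5, 6, 7}); every edge is covered by a bag; and for each vertex v the set of bags containing v is connected in the bag tree. The decomposition is therefore valid. The largest bag has 3 vertices, so the width is 2.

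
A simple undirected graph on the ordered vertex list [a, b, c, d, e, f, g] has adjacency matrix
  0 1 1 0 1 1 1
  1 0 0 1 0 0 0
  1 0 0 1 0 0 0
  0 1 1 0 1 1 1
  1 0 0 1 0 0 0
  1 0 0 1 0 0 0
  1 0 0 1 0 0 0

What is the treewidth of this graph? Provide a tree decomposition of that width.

The largest bag has 3 vertices, giving width 2; this decomposition certifies tw(G) ≤ 2. For the lower bound, G contains the cycle d–f–a–b–d, so G is not a forest; only forests have treewidth ≤ 1, hence tw(G) ≥ 2. The upper and lower bounds meet at 2, so that is the treewidth.

Treewidth 2.
Bags: B1 = {a, d, f}  B2 = {a, b, d}  B3 = {a, c, d}  B4 = {a, d, e}  B5 = {a, d, g}
Tree: B1–B2, B2–B3, B3–B4, B4–B5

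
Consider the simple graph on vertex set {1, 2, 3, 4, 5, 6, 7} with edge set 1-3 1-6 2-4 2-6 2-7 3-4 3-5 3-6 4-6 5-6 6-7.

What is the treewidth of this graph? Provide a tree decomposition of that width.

Every bag has size at most 3, so the width is 3 − 1 = 2 and tw(G) ≤ 2. On the other hand G contains the 3-clique {2, 4, 6}. A clique must lie in a single bag of any decomposition, so no decomposition can have width below 2. Therefore the treewidth is 2.

Treewidth 2.
One such decomposition:
Bags: B1 = {1, 3, 6}  B2 = {3, 4, 6}  B3 = {2, 4, 6}  B4 = {3, 5, 6}  B5 = {2, 6, 7}
Tree: B1–B2, B2–B3, B2–B4, B3–B5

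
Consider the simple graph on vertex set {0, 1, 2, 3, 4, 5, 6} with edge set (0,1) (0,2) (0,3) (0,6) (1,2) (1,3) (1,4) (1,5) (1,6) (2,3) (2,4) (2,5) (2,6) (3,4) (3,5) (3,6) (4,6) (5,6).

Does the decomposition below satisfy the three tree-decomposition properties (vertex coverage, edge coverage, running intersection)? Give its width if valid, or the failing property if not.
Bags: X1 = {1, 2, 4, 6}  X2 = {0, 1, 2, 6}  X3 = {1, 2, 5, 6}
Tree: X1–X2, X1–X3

A tree decomposition must satisfy three properties: every vertex lies in some bag; for every edge, both endpoints lie together in some bag; and for every vertex, the bags containing it form a connected subtree. Here vertex 3 appears in no bag, so the decomposition is invalid.

No — vertex 3 appears in no bag.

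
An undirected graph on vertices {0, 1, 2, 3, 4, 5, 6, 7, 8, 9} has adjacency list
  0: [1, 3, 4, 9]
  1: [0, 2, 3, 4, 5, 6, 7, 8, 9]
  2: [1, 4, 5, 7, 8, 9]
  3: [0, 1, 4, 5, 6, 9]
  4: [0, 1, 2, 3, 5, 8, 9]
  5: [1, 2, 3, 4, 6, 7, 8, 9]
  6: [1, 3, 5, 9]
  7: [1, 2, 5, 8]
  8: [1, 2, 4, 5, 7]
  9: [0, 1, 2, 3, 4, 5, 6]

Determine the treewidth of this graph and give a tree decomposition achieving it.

Treewidth 4.
One such decomposition:
Bags: B1 = {1, 2, 4, 5, 9}  B2 = {1, 3, 4, 5, 9}  B3 = {0, 1, 3, 4, 9}  B4 = {1, 2, 4, 5, 8}  B5 = {1, 3, 5, 6, 9}  B6 = {1, 2, 5, 7, 8}
Tree: B1–B2, B2–B3, B1–B4, B2–B5, B4–B6

Each bag holds 5 vertices, so the decomposition has width 4, which upper-bounds the treewidth. Conversely, {0, 1, 3, 4, 9} is a clique of size 5, and the vertices of any clique must share a bag in every tree decomposition; so some bag has ≥ 5 vertices and tw(G) ≥ 4. Combining the bounds, tw(G) = 4.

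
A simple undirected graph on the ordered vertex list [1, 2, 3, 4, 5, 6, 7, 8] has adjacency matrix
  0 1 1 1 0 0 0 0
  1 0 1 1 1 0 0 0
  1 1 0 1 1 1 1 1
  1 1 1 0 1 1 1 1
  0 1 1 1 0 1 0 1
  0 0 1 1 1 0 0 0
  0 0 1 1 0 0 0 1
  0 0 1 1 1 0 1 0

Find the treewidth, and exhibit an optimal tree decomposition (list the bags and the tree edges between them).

Every bag has size at most 4, so the width is 4 − 1 = 3 and tw(G) ≤ 3. For the lower bound, the 4 vertices {1, 2, 3, 4} are pairwise adjacent, and any tree decomposition puts a clique entirely inside one bag — forcing width ≥ 3. The upper and lower bounds meet at 3, so that is the treewidth.

Treewidth 3.
One such decomposition:
Bags: B1 = {3, 4, 7, 8}  B2 = {3, 4, 5, 8}  B3 = {3, 4, 5, 6}  B4 = {2, 3, 4, 5}  B5 = {1, 2, 3, 4}
Tree: B1–B2, B2–B3, B2–B4, B4–B5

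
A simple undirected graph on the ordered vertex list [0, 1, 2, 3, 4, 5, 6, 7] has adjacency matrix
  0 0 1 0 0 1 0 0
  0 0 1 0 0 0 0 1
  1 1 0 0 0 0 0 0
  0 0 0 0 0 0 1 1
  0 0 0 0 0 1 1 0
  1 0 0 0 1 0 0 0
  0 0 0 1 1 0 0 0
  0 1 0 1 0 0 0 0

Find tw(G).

2

A width-2 tree decomposition is:
Bags: B1 = {0, 1, 2}  B2 = {0, 1, 7}  B3 = {0, 3, 7}  B4 = {0, 3, 6}  B5 = {0, 4, 6}  B6 = {0, 4, 5}
Tree: B1–B2, B2–B3, B3–B4, B4–B5, B5–B6
Each bag holds 3 vertices, so the decomposition has width 2, which upper-bounds the treewidth. The edges 0–2–1–7–3–6–4–5–0 form a cycle, so G is not a tree and its treewidth is at least 2. Hence tw(G) = 2 exactly.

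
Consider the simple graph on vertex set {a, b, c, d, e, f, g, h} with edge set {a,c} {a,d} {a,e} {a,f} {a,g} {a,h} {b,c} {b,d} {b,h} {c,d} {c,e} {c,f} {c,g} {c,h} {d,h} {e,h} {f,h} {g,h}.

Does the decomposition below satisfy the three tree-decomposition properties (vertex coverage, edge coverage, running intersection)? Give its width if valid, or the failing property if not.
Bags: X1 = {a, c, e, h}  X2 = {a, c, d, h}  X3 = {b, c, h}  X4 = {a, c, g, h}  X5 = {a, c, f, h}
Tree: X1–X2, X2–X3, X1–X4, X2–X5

A tree decomposition must satisfy three properties: every vertex lies in some bag; for every edge, both endpoints lie together in some bag; and for every vertex, the bags containing it form a connected subtree. Here edge (d,b) lies in no bag, so the decomposition is invalid.

No — edge (d,b) lies in no bag.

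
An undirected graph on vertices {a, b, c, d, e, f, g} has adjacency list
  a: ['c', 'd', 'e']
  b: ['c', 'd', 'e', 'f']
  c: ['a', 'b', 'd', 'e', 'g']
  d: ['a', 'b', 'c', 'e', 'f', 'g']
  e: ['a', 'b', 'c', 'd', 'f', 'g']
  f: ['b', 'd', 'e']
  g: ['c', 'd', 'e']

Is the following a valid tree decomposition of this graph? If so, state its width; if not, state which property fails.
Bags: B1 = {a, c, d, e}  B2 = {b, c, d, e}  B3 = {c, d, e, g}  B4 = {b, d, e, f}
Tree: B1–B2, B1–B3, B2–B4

Yes; width 3.

Every vertex of G appears in some bag (union = {a, b, c, d, e, f, g}); every edge is covered by a bag; and for each vertex v the set of bags containing v is connected in the bag tree. The decomposition is therefore valid. The largest bag has 4 vertices, so the width is 3.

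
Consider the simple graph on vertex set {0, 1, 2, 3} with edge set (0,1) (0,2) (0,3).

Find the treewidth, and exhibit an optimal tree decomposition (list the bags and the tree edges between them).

Every bag has size at most 2, so the width is 2 − 1 = 1 and tw(G) ≤ 1. Since G has at least one edge (e.g. 3–0), it is not an edgeless graph, so tw(G) ≥ 1. Combining the bounds, tw(G) = 1.

Treewidth 1.
One such decomposition:
Bags: B1 = {0, 3}  B2 = {0, 2}  B3 = {0, 1}
Tree: B1–B2, B2–B3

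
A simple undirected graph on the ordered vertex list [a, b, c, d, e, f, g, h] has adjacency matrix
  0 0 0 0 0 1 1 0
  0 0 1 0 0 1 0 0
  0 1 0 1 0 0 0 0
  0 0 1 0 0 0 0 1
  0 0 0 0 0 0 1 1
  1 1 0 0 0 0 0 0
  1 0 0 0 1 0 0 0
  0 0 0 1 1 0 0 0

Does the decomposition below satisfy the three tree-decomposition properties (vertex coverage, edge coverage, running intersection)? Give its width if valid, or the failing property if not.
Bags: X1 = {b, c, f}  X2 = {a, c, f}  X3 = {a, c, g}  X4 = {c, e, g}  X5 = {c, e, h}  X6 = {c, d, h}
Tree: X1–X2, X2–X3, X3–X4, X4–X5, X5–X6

Checking the three conditions: (i) the bags cover all of {a, b, c, d, e, f, g, h}; (ii) for each edge, some bag contains both endpoints; (iii) the bags containing any fixed vertex form a subtree. All hold, so the decomposition is valid with width 3 − 1 = 2.

Yes; width 2.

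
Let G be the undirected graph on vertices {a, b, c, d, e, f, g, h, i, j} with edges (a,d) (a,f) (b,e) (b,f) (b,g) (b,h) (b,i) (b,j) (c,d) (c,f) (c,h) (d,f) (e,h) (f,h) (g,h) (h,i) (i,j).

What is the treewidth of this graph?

2

A width-2 tree decomposition is:
Bags: B1 = {c, f, h}  B2 = {b, f, h}  B3 = {b, g, h}  B4 = {b, e, h}  B5 = {b, h, i}  B6 = {c, d, f}  B7 = {a, d, f}  B8 = {b, i, j}
Tree: B1–B2, B2–B3, B3–B4, B4–B5, B1–B6, B6–B7, B5–B8
Every bag has size at most 3, so the width is 3 − 1 = 2 and tw(G) ≤ 2. Conversely, {c, d, f} is a clique of size 3, and the vertices of any clique must share a bag in every tree decomposition; so some bag has ≥ 3 vertices and tw(G) ≥ 2. Hence tw(G) = 2 exactly.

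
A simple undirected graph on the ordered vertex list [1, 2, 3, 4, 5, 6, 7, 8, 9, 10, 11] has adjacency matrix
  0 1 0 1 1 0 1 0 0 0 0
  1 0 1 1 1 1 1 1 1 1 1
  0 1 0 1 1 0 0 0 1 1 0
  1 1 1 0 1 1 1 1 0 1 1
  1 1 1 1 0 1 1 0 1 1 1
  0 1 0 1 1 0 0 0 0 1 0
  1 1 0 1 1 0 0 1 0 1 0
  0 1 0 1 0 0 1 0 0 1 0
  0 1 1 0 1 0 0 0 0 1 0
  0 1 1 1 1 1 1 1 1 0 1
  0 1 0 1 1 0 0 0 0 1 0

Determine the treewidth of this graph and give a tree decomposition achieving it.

Treewidth 4.
One such decomposition:
Bags: B1 = {2, 4, 5, 7, 10}  B2 = {2, 3, 4, 5, 10}  B3 = {2, 4, 5, 10, 11}  B4 = {1, 2, 4, 5, 7}  B5 = {2, 4, 7, 8, 10}  B6 = {2, 3, 5, 9, 10}  B7 = {2, 4, 5, 6, 10}
Tree: B1–B2, B1–B3, B1–B4, B1–B5, B2–B6, B3–B7

The largest bag has 5 vertices, giving width 4; this decomposition certifies tw(G) ≤ 4. On the other hand G contains the 5-clique {2, 3, 5, 9, 10}. A clique must lie in a single bag of any decomposition, so no decomposition can have width below 4. Combining the bounds, tw(G) = 4.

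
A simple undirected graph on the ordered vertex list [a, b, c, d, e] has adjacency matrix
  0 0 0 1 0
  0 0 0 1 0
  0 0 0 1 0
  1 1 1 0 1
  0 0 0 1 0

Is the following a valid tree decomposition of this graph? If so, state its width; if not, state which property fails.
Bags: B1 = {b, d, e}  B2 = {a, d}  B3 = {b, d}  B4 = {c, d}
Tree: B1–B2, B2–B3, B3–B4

A tree decomposition must satisfy three properties: every vertex lies in some bag; for every edge, both endpoints lie together in some bag; and for every vertex, the bags containing it form a connected subtree. Here bags containing vertex b are not connected in the tree, so the decomposition is invalid.

No — bags containing vertex b are not connected in the tree.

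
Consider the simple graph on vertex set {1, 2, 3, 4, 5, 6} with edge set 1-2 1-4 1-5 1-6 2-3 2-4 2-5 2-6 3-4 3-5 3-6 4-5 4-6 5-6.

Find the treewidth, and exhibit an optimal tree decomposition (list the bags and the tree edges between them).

Treewidth 4.
One optimal decomposition is:
Bags: B1 = {1, 2, 4, 5, 6}  B2 = {2, 3, 4, 5, 6}
Tree: B1–B2

Each bag holds 5 vertices, so the decomposition has width 4, which upper-bounds the treewidth. For the lower bound, the 5 vertices {1, 2, 4, 5, 6} are pairwise adjacent, and any tree decomposition puts a clique entirely inside one bag — forcing width ≥ 4. Hence tw(G) = 4 exactly.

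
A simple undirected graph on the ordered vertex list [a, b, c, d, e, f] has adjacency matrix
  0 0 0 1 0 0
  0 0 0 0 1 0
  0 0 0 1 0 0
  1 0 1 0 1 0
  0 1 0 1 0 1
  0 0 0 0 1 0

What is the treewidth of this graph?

A width-1 tree decomposition is:
Bags: B1 = {e, f}  B2 = {d, e}  B3 = {a, d}  B4 = {b, e}  B5 = {c, d}
Tree: B1–B2, B2–B3, B2–B4, B2–B5
Each bag holds 2 vertices, so the decomposition has width 1, which upper-bounds the treewidth. Since G has at least one edge (e.g. f–e), it is not an edgeless graph, so tw(G) ≥ 1. Therefore the treewidth is 1.

1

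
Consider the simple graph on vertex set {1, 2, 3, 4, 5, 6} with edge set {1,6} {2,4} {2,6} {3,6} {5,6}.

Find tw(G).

A width-1 tree decomposition is:
Bags: B1 = {2, 6}  B2 = {1, 6}  B3 = {3, 6}  B4 = {2, 4}  B5 = {5, 6}
Tree: B1–B2, B2–B3, B1–B4, B3–B5
Every bag has size at most 2, so the width is 2 − 1 = 1 and tw(G) ≤ 1. Any graph with an edge has treewidth ≥ 1, and G has the edge 6–2. Combining the bounds, tw(G) = 1.

1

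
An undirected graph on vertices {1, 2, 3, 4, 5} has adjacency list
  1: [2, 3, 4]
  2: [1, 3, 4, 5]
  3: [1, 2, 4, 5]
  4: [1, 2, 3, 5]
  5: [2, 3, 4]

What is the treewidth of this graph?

A width-3 tree decomposition is:
Bags: B1 = {2, 3, 4, 5}  B2 = {1, 2, 3, 4}
Tree: B1–B2
Every bag has size at most 4, so the width is 4 − 1 = 3 and tw(G) ≤ 3. For the lower bound, the 4 vertices {1, 2, 3, 4} are pairwise adjacent, and any tree decomposition puts a clique entirely inside one bag — forcing width ≥ 3. Therefore the treewidth is 3.

3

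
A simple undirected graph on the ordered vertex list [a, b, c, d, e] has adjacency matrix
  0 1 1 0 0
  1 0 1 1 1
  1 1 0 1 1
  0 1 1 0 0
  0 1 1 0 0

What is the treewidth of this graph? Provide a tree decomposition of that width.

The largest bag has 3 vertices, giving width 2; this decomposition certifies tw(G) ≤ 2. Conversely, {b, c, d} is a clique of size 3, and the vertices of any clique must share a bag in every tree decomposition; so some bag has ≥ 3 vertices and tw(G) ≥ 2. The upper and lower bounds meet at 2, so that is the treewidth.

Treewidth 2.
One such decomposition:
Bags: B1 = {b, c, d}  B2 = {b, c, e}  B3 = {a, b, c}
Tree: B1–B2, B1–B3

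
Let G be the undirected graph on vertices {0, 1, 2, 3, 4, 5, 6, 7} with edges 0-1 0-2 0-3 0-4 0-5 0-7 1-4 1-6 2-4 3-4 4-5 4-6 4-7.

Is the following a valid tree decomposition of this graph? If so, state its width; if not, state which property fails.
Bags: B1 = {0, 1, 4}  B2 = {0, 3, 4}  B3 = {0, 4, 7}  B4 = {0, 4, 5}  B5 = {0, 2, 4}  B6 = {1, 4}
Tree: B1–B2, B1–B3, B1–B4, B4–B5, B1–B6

A tree decomposition must satisfy three properties: every vertex lies in some bag; for every edge, both endpoints lie together in some bag; and for every vertex, the bags containing it form a connected subtree. Here vertex 6 appears in no bag, so the decomposition is invalid.

No — vertex 6 appears in no bag.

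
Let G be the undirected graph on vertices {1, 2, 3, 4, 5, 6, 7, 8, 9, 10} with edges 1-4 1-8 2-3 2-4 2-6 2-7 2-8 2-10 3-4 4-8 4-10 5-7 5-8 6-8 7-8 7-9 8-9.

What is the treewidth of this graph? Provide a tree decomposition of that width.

The largest bag has 3 vertices, giving width 2; this decomposition certifies tw(G) ≤ 2. For the lower bound, the 3 vertices {1, 4, 8} are pairwise adjacent, and any tree decomposition puts a clique entirely inside one bag — forcing width ≥ 2. Hence tw(G) = 2 exactly.

Treewidth 2.
Bags: B1 = {2, 4, 8}  B2 = {2, 7, 8}  B3 = {2, 6, 8}  B4 = {2, 4, 10}  B5 = {7, 8, 9}  B6 = {1, 4, 8}  B7 = {2, 3, 4}  B8 = {5, 7, 8}
Tree: B1–B2, B1–B3, B1–B4, B2–B5, B1–B6, B1–B7, B5–B8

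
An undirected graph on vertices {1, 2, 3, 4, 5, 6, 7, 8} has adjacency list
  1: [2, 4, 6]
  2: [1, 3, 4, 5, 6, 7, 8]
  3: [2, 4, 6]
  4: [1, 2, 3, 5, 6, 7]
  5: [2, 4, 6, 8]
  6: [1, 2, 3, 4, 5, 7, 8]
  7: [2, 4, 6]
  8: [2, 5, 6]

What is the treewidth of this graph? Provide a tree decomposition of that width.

Treewidth 3.
One optimal decomposition is:
Bags: B1 = {2, 4, 6, 7}  B2 = {2, 4, 5, 6}  B3 = {1, 2, 4, 6}  B4 = {2, 5, 6, 8}  B5 = {2, 3, 4, 6}
Tree: B1–B2, B1–B3, B2–B4, B3–B5

The largest bag has 4 vertices, giving width 3; this decomposition certifies tw(G) ≤ 3. Conversely, {2, 5, 6, 8} is a clique of size 4, and the vertices of any clique must share a bag in every tree decomposition; so some bag has ≥ 4 vertices and tw(G) ≥ 3. Hence tw(G) = 3 exactly.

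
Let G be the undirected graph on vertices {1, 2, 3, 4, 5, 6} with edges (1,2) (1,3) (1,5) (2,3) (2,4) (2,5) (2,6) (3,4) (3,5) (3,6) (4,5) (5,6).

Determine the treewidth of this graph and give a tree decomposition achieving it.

The largest bag has 4 vertices, giving width 3; this decomposition certifies tw(G) ≤ 3. For the lower bound, the 4 vertices {1, 2, 3, 5} are pairwise adjacent, and any tree decomposition puts a clique entirely inside one bag — forcing width ≥ 3. Combining the bounds, tw(G) = 3.

Treewidth 3.
One such decomposition:
Bags: B1 = {1, 2, 3, 5}  B2 = {2, 3, 4, 5}  B3 = {2, 3, 5, 6}
Tree: B1–B2, B1–B3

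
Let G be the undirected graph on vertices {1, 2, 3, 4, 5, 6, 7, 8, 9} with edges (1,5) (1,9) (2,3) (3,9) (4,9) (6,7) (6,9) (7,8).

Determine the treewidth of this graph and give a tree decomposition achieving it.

The largest bag has 2 vertices, giving width 1; this decomposition certifies tw(G) ≤ 1. G has an edge, so its treewidth is at least 1. Therefore the treewidth is 1.

Treewidth 1.
Bags: B1 = {1, 9}  B2 = {6, 9}  B3 = {3, 9}  B4 = {2, 3}  B5 = {6, 7}  B6 = {4, 9}  B7 = {7, 8}  B8 = {1, 5}
Tree: B1–B2, B2–B3, B3–B4, B2–B5, B3–B6, B5–B7, B1–B8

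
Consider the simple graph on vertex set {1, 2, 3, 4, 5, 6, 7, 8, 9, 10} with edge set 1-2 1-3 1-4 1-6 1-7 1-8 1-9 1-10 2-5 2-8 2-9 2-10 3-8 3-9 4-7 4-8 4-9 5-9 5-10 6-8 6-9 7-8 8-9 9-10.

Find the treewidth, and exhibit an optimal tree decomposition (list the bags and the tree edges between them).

Treewidth 3.
Bags: B1 = {1, 2, 9, 10}  B2 = {1, 2, 8, 9}  B3 = {1, 3, 8, 9}  B4 = {1, 4, 8, 9}  B5 = {1, 6, 8, 9}  B6 = {2, 5, 9, 10}  B7 = {1, 4, 7, 8}
Tree: B1–B2, B2–B3, B2–B4, B3–B5, B1–B6, B4–B7

Each bag holds 4 vertices, so the decomposition has width 3, which upper-bounds the treewidth. Conversely, {1, 2, 8, 9} is a clique of size 4, and the vertices of any clique must share a bag in every tree decomposition; so some bag has ≥ 4 vertices and tw(G) ≥ 3. Hence tw(G) = 3 exactly.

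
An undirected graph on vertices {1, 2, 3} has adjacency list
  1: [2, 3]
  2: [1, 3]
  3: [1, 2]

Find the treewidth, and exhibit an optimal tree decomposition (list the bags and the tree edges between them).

With just one bag of size 3, the width is 3 − 1 = 2, so tw(G) ≤ 2. For the lower bound, the 3 vertices {1, 2, 3} are pairwise adjacent, and any tree decomposition puts a clique entirely inside one bag — forcing width ≥ 2. Therefore the treewidth is 2.

Treewidth 2.
Bags: B1 = {1, 2, 3}
Tree: (single bag)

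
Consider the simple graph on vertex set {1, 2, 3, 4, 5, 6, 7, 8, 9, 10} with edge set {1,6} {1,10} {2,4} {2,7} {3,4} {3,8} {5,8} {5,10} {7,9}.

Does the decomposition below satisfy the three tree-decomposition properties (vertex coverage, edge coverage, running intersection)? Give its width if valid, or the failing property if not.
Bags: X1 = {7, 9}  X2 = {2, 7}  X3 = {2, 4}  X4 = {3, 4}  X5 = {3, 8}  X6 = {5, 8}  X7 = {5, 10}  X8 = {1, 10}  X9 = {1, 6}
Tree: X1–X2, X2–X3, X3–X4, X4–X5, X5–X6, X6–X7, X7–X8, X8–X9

Yes; width 1.

Every vertex of G appears in some bag (union = {1, 2, 3, 4, 5, 6, 7, 8, 9, 10}); every edge is covered by a bag; and for each vertex v the set of bags containing v is connected in the bag tree. The decomposition is therefore valid. The largest bag has 2 vertices, so the width is 1.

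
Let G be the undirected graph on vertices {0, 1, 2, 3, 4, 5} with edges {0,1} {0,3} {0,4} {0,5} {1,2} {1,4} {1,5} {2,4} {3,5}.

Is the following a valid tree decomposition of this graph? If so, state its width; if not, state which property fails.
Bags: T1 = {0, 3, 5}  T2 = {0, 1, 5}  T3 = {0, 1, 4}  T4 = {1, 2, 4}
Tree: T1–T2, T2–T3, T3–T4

Yes; width 2.

Checking the three conditions: (i) the bags cover all of {0, 1, 2, 3, 4, 5}; (ii) for each edge, some bag contains both endpoints; (iii) the bags containing any fixed vertex form a subtree. All hold, so the decomposition is valid with width 3 − 1 = 2.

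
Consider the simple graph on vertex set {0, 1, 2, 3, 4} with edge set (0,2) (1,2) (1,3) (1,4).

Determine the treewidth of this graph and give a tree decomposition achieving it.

Treewidth 1.
One optimal decomposition is:
Bags: B1 = {1, 4}  B2 = {1, 2}  B3 = {0, 2}  B4 = {1, 3}
Tree: B1–B2, B2–B3, B2–B4

Every bag has size at most 2, so the width is 2 − 1 = 1 and tw(G) ≤ 1. G has an edge, so its treewidth is at least 1. Hence tw(G) = 1 exactly.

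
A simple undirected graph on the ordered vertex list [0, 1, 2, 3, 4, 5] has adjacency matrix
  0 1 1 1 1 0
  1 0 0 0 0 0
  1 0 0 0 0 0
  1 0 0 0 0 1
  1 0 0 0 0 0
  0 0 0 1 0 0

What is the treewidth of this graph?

A width-1 tree decomposition is:
Bags: B1 = {0, 1}  B2 = {0, 3}  B3 = {3, 5}  B4 = {0, 2}  B5 = {0, 4}
Tree: B1–B2, B2–B3, B1–B4, B2–B5
Every bag has size at most 2, so the width is 2 − 1 = 1 and tw(G) ≤ 1. Since G has at least one edge (e.g. 0–1), it is not an edgeless graph, so tw(G) ≥ 1. Combining the bounds, tw(G) = 1.

1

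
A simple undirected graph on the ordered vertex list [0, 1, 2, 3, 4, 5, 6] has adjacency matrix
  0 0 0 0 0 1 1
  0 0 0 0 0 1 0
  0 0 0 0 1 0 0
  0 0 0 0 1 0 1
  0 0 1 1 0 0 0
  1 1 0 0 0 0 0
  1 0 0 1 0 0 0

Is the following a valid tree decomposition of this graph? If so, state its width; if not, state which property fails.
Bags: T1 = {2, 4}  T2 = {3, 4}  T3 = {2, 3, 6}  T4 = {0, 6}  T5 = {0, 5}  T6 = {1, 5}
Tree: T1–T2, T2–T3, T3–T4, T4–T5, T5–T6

No — bags containing vertex 2 are not connected in the tree.

A tree decomposition must satisfy three properties: every vertex lies in some bag; for every edge, both endpoints lie together in some bag; and for every vertex, the bags containing it form a connected subtree. Here bags containing vertex 2 are not connected in the tree, so the decomposition is invalid.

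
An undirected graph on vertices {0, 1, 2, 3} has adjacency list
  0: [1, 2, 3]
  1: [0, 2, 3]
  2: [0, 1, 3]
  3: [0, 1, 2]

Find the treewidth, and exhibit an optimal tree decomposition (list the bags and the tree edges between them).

A single bag containing all 4 vertices is trivially a valid decomposition of width 3. Conversely, {0, 1, 2, 3} is a clique of size 4, and the vertices of any clique must share a bag in every tree decomposition; so some bag has ≥ 4 vertices and tw(G) ≥ 3. Hence tw(G) = 3 exactly.

Treewidth 3.
One optimal decomposition is:
Bags: B1 = {0, 1, 2, 3}
Tree: (single bag)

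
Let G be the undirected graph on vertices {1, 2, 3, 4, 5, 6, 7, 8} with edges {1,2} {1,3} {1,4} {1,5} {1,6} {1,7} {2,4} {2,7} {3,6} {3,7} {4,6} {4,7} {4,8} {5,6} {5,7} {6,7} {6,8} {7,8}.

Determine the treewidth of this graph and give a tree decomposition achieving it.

Treewidth 3.
Bags: B1 = {4, 6, 7, 8}  B2 = {1, 4, 6, 7}  B3 = {1, 3, 6, 7}  B4 = {1, 5, 6, 7}  B5 = {1, 2, 4, 7}
Tree: B1–B2, B2–B3, B2–B4, B2–B5

The largest bag has 4 vertices, giving width 3; this decomposition certifies tw(G) ≤ 3. On the other hand G contains the 4-clique {4, 6, 7, 8}. A clique must lie in a single bag of any decomposition, so no decomposition can have width below 3. Hence tw(G) = 3 exactly.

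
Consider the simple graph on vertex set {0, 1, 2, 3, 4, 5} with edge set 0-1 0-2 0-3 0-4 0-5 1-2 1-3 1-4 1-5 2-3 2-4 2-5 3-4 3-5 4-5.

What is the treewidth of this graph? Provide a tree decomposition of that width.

With just one bag of size 6, the width is 6 − 1 = 5, so tw(G) ≤ 5. On the other hand G contains the 6-clique {0, 1, 2, 3, 4, 5}. A clique must lie in a single bag of any decomposition, so no decomposition can have width below 5. Therefore the treewidth is 5.

Treewidth 5.
Bags: B1 = {0, 1, 2, 3, 4, 5}
Tree: (single bag)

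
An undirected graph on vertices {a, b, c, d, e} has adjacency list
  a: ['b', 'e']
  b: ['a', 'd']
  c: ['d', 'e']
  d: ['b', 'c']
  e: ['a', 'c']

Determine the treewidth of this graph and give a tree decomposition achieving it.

Treewidth 2.
Bags: B1 = {c, d, e}  B2 = {a, d, e}  B3 = {a, b, d}
Tree: B1–B2, B2–B3

The largest bag has 3 vertices, giving width 2; this decomposition certifies tw(G) ≤ 2. For the lower bound, G contains the cycle d–c–e–a–b–d, so G is not a forest; only forests have treewidth ≤ 1, hence tw(G) ≥ 2. The upper and lower bounds meet at 2, so that is the treewidth.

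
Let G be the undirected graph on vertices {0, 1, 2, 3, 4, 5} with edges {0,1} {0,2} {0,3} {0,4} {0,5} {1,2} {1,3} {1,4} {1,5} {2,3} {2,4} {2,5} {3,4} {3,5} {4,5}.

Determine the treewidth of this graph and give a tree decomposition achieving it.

A single bag containing all 6 vertices is trivially a valid decomposition of width 5. On the other hand G contains the 6-clique {0, 1, 2, 3, 4, 5}. A clique must lie in a single bag of any decomposition, so no decomposition can have width below 5. Hence tw(G) = 5 exactly.

Treewidth 5.
One such decomposition:
Bags: B1 = {0, 1, 2, 3, 4, 5}
Tree: (single bag)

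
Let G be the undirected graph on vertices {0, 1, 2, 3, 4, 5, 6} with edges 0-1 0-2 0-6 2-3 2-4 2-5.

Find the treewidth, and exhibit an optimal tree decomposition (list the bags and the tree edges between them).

Treewidth 1.
Bags: B1 = {0, 1}  B2 = {0, 2}  B3 = {2, 3}  B4 = {2, 5}  B5 = {0, 6}  B6 = {2, 4}
Tree: B1–B2, B2–B3, B3–B4, B1–B5, B2–B6

Each bag holds 2 vertices, so the decomposition has width 1, which upper-bounds the treewidth. G has an edge, so its treewidth is at least 1. The upper and lower bounds meet at 1, so that is the treewidth.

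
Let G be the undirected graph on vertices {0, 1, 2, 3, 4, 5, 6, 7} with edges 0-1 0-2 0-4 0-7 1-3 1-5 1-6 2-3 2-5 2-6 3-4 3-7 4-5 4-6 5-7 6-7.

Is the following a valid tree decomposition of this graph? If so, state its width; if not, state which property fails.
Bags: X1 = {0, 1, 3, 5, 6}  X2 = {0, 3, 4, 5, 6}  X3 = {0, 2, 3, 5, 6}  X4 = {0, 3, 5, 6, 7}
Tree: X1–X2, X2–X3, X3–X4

Every vertex of G appears in some bag (union = {0, 1, 2, 3, 4, 5, 6, 7}); every edge is covered by a bag; and for each vertex v the set of bags containing v is connected in the bag tree. The decomposition is therefore valid. The largest bag has 5 vertices, so the width is 4.

Yes; width 4.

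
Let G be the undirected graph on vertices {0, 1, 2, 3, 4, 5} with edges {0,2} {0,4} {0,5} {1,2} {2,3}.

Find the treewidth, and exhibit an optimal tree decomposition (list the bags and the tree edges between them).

Each bag holds 2 vertices, so the decomposition has width 1, which upper-bounds the treewidth. Since G has at least one edge (e.g. 2–0), it is not an edgeless graph, so tw(G) ≥ 1. Therefore the treewidth is 1.

Treewidth 1.
One such decomposition:
Bags: B1 = {0, 2}  B2 = {0, 5}  B3 = {0, 4}  B4 = {2, 3}  B5 = {1, 2}
Tree: B1–B2, B2–B3, B1–B4, B1–B5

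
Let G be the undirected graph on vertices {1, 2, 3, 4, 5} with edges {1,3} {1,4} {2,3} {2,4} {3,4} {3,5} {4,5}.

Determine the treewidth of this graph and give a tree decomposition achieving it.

Each bag holds 3 vertices, so the decomposition has width 2, which upper-bounds the treewidth. Conversely, {1, 3, 4} is a clique of size 3, and the vertices of any clique must share a bag in every tree decomposition; so some bag has ≥ 3 vertices and tw(G) ≥ 2. The upper and lower bounds meet at 2, so that is the treewidth.

Treewidth 2.
One optimal decomposition is:
Bags: B1 = {3, 4, 5}  B2 = {1, 3, 4}  B3 = {2, 3, 4}
Tree: B1–B2, B2–B3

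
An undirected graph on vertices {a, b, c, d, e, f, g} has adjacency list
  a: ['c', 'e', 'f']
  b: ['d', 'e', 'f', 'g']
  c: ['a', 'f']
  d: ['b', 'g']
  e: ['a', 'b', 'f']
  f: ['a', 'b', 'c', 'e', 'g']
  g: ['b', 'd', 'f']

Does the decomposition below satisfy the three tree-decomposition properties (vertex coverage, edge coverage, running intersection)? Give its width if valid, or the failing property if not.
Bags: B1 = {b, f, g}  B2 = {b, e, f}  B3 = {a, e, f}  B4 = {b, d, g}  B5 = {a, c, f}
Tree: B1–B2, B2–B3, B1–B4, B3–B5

Checking the three conditions: (i) the bags cover all of {a, b, c, d, e, f, g}; (ii) for each edge, some bag contains both endpoints; (iii) the bags containing any fixed vertex form a subtree. All hold, so the decomposition is valid with width 3 − 1 = 2.

Yes; width 2.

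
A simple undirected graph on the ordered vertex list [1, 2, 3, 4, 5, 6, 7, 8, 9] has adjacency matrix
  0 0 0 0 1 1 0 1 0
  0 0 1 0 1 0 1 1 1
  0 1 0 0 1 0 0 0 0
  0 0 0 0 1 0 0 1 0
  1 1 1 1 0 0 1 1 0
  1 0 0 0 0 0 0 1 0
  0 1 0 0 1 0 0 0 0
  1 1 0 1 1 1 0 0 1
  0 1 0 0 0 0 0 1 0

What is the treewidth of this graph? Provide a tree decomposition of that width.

Treewidth 2.
One such decomposition:
Bags: B1 = {2, 5, 8}  B2 = {1, 5, 8}  B3 = {2, 5, 7}  B4 = {1, 6, 8}  B5 = {4, 5, 8}  B6 = {2, 3, 5}  B7 = {2, 8, 9}
Tree: B1–B2, B1–B3, B2–B4, B1–B5, B1–B6, B1–B7

Every bag has size at most 3, so the width is 3 − 1 = 2 and tw(G) ≤ 2. For the lower bound, the 3 vertices {2, 8, 9} are pairwise adjacent, and any tree decomposition puts a clique entirely inside one bag — forcing width ≥ 2. Combining the bounds, tw(G) = 2.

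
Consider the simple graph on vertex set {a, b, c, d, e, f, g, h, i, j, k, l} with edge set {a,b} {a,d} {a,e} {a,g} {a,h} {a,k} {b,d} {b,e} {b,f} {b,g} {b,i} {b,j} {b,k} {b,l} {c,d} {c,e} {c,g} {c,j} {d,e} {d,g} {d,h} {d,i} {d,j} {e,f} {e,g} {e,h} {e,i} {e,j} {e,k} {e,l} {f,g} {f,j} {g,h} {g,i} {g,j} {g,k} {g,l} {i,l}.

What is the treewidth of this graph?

4

A width-4 tree decomposition is:
Bags: B1 = {a, b, d, e, g}  B2 = {b, d, e, g, i}  B3 = {b, e, g, i, l}  B4 = {b, d, e, g, j}  B5 = {a, d, e, g, h}  B6 = {a, b, e, g, k}  B7 = {c, d, e, g, j}  B8 = {b, e, f, g, j}
Tree: B1–B2, B2–B3, B1–B4, B1–B5, B1–B6, B4–B7, B4–B8
The largest bag has 5 vertices, giving width 4; this decomposition certifies tw(G) ≤ 4. For the lower bound, the 5 vertices {a, d, e, g, h} are pairwise adjacent, and any tree decomposition puts a clique entirely inside one bag — forcing width ≥ 4. The upper and lower bounds meet at 4, so that is the treewidth.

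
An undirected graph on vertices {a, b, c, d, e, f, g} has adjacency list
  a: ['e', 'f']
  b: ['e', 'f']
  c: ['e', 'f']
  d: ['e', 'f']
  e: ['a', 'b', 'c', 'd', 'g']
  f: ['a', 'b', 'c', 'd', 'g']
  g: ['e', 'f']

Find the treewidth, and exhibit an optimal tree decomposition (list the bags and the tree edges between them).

Treewidth 2.
One such decomposition:
Bags: B1 = {b, e, f}  B2 = {e, f, g}  B3 = {d, e, f}  B4 = {a, e, f}  B5 = {c, e, f}
Tree: B1–B2, B2–B3, B3–B4, B4–B5

The largest bag has 3 vertices, giving width 2; this decomposition certifies tw(G) ≤ 2. For the lower bound, G contains the cycle f–b–e–g–f, so G is not a forest; only forests have treewidth ≤ 1, hence tw(G) ≥ 2. The upper and lower bounds meet at 2, so that is the treewidth.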